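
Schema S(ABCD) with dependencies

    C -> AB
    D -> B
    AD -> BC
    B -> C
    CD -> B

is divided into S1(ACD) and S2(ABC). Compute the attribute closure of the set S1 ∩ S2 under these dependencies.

S1 ∩ S2 = {AC}.
C → AB applies, adding B
Closure: {ABC}.

ABC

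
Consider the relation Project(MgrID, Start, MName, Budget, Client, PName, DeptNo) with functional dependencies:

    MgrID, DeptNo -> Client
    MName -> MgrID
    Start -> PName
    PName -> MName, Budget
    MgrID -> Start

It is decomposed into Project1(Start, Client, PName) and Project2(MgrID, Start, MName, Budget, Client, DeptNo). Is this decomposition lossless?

Common attributes: Project1 ∩ Project2 = {Start, Client}.
Closure of {Start, Client}: Start → PName applies, adding PName; PName → MName, Budget applies, adding MName, Budget; MName → MgrID applies, adding MgrID. So (Start, Client)⁺ = {MgrID, Start, MName, Budget, Client, PName}.
This closure contains every attribute of Project1, so Project1 ∩ Project2 → Project1. The join is lossless.

Yes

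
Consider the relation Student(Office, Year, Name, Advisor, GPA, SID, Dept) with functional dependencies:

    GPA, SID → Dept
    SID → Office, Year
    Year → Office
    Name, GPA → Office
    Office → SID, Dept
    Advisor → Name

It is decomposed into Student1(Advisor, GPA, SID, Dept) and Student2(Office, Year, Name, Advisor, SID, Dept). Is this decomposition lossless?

Common attributes: Student1 ∩ Student2 = {Advisor, SID, Dept}.
Closure of {Advisor, SID, Dept}: SID → Office, Year applies, adding Office, Year; Advisor → Name applies, adding Name. So (Advisor, SID, Dept)⁺ = {Office, Year, Name, Advisor, SID, Dept}.
This closure contains every attribute of Student2, so Student1 ∩ Student2 → Student2. The join is lossless.

Yes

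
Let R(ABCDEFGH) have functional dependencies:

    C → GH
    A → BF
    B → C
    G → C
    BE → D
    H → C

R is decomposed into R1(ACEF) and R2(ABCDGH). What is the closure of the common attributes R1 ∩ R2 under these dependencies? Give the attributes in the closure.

R1 ∩ R2 = {AC}.
C → GH applies, adding GH
A → BF applies, adding BF
Closure: {ABCFGH}.

ABCFGH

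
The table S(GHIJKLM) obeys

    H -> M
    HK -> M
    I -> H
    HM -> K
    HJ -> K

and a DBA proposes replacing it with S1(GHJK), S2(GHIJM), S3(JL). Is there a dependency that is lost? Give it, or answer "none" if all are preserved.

none

H → M lies within S2.
HK → M: restricted closure across fragments reaches M.
I → H lies within S2.
HM → K: restricted closure across fragments reaches K.
HJ → K lies within S1.
Every dependency is enforceable on the fragments, so the decomposition is dependency-preserving.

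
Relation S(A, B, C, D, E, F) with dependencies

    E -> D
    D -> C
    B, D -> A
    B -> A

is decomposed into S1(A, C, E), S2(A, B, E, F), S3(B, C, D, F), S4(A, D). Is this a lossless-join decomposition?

No

Chase test. Columns are A, B, C, D, E, F; row i has aⱼ where attribute j ∈ Si, else bᵢⱼ.
Initial tableau (one row per fragment):
  row 1: a1 b12 a3 b14 a5 b16
  row 2: a1 a2 b23 b24 a5 a6
  row 3: b31 a2 a3 a4 b35 a6
  row 4: a1 b42 b43 a4 b45 b46
Rows 1 and 2 agree on E; apply E→D and equate their D entries.
Rows 1 and 2 agree on D; apply D→C and equate their C entries.
Rows 3 and 4 agree on D; apply D→C and equate their C entries.
Rows 2 and 3 agree on B; apply B→A and equate their A entries.
No row becomes fully distinguished — the join is lossy.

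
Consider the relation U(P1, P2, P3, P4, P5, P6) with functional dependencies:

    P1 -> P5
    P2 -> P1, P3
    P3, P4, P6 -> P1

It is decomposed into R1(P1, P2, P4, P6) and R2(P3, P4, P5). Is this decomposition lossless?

Common attributes: R1 ∩ R2 = {P4}.
No dependency enlarges {P4}, so (P4)⁺ = {P4}.
The closure contains neither all of R1 = {P1, P2, P4, P6} nor all of R2 = {P3, P4, P5}, so the common attributes are not a superkey of either fragment. The join is lossy.

No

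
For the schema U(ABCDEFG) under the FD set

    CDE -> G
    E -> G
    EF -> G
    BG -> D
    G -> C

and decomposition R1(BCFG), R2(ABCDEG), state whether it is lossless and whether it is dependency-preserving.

lossy but dependency-preserving

Lossless test: (BCG)⁺ = {BCDG}, which is a superkey of neither fragment — lossy.
Dependency preservation: EF → G is not contained in any single fragment, but the restricted closure of its left-hand side across the fragments still reaches the right-hand side; the remaining FDs each lie inside some fragment. All dependencies are preserved.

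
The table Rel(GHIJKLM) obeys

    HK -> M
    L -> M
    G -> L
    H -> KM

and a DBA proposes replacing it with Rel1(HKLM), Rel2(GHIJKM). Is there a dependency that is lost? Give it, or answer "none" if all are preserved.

G -> L

Check G → L: no single fragment contains all of {GL}, and the restricted closure of {G} across the fragments never reaches {L}.
HK → M is preserved.
L → M is preserved.
H → KM is preserved.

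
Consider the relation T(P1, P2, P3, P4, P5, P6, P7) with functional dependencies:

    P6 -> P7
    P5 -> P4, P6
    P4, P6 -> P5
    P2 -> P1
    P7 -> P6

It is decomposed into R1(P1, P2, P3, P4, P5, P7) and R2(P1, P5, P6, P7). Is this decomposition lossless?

Yes

Common attributes: R1 ∩ R2 = {P1, P5, P7}.
Closure of {P1, P5, P7}: P5 → P4, P6 applies, adding P4, P6. So (P1, P5, P7)⁺ = {P1, P4, P5, P6, P7}.
This closure contains every attribute of R2, so R1 ∩ R2 → R2. The join is lossless.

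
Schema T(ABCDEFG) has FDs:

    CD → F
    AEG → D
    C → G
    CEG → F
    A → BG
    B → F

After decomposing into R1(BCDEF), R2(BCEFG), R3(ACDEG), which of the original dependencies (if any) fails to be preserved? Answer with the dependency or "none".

A → BG

Check A → BG: no single fragment contains all of {ABG}, and the restricted closure of {A} across the fragments never reaches {BG}.
CD → F is preserved.
AEG → D is preserved.
C → G is preserved.
CEG → F is preserved.
B → F is preserved.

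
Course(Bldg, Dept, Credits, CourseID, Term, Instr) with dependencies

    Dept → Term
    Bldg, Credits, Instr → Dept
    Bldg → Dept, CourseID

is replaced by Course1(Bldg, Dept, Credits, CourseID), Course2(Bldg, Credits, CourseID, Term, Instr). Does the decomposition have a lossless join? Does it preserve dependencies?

lossless but not dependency-preserving

Lossless test: (Bldg, Credits, CourseID)⁺ = {Bldg, Dept, Credits, CourseID, Term}, which contains all of one fragment — lossless.
Dependency preservation: the restricted closure of {Dept} across the fragments never reaches {Term}, so Dept → Term cannot be enforced without a join — not preserved.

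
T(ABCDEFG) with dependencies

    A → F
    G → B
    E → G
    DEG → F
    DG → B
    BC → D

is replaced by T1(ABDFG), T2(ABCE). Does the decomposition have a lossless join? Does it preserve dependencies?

lossy and not dependency-preserving

Lossless test: (AB)⁺ = {ABF}, which is a superkey of neither fragment — lossy.
Dependency preservation: the restricted closure of {E} across the fragments never reaches {G}, so E → G cannot be enforced without a join — not preserved.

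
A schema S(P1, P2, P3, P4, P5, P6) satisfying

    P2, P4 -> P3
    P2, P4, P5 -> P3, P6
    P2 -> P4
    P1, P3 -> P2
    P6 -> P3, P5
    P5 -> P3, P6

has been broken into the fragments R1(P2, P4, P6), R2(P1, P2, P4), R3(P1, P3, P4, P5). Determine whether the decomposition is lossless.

No

Chase test. Columns are P1, P2, P3, P4, P5, P6; row i has aⱼ where attribute j ∈ Ri, else bᵢⱼ.
Initial tableau (one row per fragment):
  row 1: b11 a2 b13 a4 b15 a6
  row 2: a1 a2 b23 a4 b25 b26
  row 3: a1 b32 a3 a4 a5 b36
Rows 1 and 2 agree on P2, P4; apply P2, P4→P3 and equate their P3 entries.
No row becomes fully distinguished — the join is lossy.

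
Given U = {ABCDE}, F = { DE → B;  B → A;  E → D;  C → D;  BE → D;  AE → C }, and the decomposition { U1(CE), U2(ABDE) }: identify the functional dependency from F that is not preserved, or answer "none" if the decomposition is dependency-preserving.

Check C → D: no single fragment contains all of {CD}, and the restricted closure of {C} across the fragments never reaches {D}.
DE → B is preserved.
B → A is preserved.
E → D is preserved.
BE → D is preserved.
AE → C is preserved.

C → D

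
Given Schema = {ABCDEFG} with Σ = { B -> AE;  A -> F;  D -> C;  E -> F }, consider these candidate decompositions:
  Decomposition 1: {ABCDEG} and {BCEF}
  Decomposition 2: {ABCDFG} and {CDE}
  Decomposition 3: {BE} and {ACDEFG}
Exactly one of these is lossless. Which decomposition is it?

Decomposition 1: common = {BCE}, closure = {ABCEF} → lossless.
Decomposition 2: common = {CD}, closure = {CD} → lossy.
Decomposition 3: common = {E}, closure = {EF} → lossy.

Decomposition 1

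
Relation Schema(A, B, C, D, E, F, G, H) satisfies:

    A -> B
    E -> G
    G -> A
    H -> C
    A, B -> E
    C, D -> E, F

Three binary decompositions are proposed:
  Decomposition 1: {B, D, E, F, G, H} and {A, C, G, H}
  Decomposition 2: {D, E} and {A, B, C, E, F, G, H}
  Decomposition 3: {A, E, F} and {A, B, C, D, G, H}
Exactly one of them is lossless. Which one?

Decomposition 1: common = {G, H}, closure = {A, B, C, E, G, H} → lossless.
Decomposition 2: common = {E}, closure = {A, B, E, G} → lossy.
Decomposition 3: common = {A}, closure = {A, B, E, G} → lossy.

Decomposition 1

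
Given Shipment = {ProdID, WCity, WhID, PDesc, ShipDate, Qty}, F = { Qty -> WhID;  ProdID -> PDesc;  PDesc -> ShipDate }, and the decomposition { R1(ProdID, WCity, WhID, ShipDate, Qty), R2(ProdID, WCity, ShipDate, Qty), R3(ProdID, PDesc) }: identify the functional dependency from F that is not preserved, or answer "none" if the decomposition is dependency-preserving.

Check PDesc → ShipDate: no single fragment contains all of {PDesc, ShipDate}, and the restricted closure of {PDesc} across the fragments never reaches {ShipDate}.
Qty → WhID is preserved.
ProdID → PDesc is preserved.

PDesc -> ShipDate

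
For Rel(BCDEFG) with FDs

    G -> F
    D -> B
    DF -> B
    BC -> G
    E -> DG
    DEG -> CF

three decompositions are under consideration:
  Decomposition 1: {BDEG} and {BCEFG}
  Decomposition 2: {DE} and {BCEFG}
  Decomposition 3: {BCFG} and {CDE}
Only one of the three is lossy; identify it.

Decomposition 1: common = {BEG}, closure = {BCDEFG} → lossless.
Decomposition 2: common = {E}, closure = {BCDEFG} → lossless.
Decomposition 3: common = {C}, closure = {C} → lossy.

Decomposition 3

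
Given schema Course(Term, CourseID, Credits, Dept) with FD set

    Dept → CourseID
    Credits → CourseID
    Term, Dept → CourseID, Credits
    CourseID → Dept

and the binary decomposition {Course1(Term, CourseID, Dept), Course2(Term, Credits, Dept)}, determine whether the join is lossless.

Common attributes: Course1 ∩ Course2 = {Term, Dept}.
Closure of {Term, Dept}: Dept → CourseID applies, adding CourseID; Term, Dept → CourseID, Credits applies, adding Credits. So (Term, Dept)⁺ = {Term, CourseID, Credits, Dept}.
This closure contains every attribute of Course1, so Course1 ∩ Course2 → Course1. The join is lossless.

Yes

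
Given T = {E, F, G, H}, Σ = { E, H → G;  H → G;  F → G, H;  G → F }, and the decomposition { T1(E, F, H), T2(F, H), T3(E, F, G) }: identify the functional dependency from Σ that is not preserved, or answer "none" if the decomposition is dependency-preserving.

E, H → G: restricted closure across fragments reaches G.
H → G: restricted closure across fragments reaches G.
F → G, H: restricted closure across fragments reaches G, H.
G → F lies within T3.
Every dependency is enforceable on the fragments, so the decomposition is dependency-preserving.

none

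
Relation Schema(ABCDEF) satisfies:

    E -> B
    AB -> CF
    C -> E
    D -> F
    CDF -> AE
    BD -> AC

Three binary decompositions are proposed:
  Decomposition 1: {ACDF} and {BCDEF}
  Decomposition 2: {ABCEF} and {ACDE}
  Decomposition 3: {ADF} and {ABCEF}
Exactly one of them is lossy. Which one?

Decomposition 1: common = {CDF}, closure = {ABCDEF} → lossless.
Decomposition 2: common = {ACE}, closure = {ABCEF} → lossless.
Decomposition 3: common = {AF}, closure = {AF} → lossy.

Decomposition 3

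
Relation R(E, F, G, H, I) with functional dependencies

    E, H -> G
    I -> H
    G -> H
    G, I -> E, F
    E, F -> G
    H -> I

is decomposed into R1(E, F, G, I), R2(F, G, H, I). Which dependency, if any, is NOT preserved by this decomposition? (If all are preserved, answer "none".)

none

E, H → G: restricted closure across fragments reaches G.
I → H lies within R2.
G → H lies within R2.
G, I → E, F lies within R1.
E, F → G lies within R1.
H → I lies within R2.
Every dependency is enforceable on the fragments, so the decomposition is dependency-preserving.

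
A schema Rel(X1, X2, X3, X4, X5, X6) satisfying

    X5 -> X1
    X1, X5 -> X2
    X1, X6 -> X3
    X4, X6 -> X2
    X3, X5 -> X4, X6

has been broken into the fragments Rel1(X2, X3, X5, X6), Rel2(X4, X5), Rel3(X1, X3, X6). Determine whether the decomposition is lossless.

Chase test. Columns are X1, X2, X3, X4, X5, X6; row i has aⱼ where attribute j ∈ Reli, else bᵢⱼ.
Initial tableau (one row per fragment):
  row 1: b11 a2 a3 b14 a5 a6
  row 2: b21 b22 b23 a4 a5 b26
  row 3: a1 b32 a3 b34 b35 a6
Rows 1 and 2 agree on X5; apply X5→X1 and equate their X1 entries.
Rows 1 and 2 agree on X1, X5; apply X1, X5→X2 and equate their X2 entries.
No row becomes fully distinguished — the join is lossy.

No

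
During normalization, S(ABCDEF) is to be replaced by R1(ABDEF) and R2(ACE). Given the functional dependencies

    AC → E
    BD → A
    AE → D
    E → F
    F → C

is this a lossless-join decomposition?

Common attributes: R1 ∩ R2 = {AE}.
Closure of {AE}: AE → D applies, adding D; E → F applies, adding F; F → C applies, adding C. So (AE)⁺ = {ACDEF}.
This closure contains every attribute of R2, so R1 ∩ R2 → R2. The join is lossless.

Yes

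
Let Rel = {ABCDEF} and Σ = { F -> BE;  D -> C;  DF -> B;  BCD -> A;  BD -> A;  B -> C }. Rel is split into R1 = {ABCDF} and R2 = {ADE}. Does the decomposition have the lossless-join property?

No

Common attributes: R1 ∩ R2 = {AD}.
Closure of {AD}: D → C applies, adding C. So (AD)⁺ = {ACD}.
The closure contains neither all of R1 = {ABCDF} nor all of R2 = {ADE}, so the common attributes are not a superkey of either fragment. The join is lossy.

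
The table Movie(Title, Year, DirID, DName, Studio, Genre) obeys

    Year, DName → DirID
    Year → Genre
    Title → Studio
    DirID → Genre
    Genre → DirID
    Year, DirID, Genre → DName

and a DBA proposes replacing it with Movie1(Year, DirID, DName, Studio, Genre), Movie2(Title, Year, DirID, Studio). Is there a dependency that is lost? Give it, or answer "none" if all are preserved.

none

Year, DName → DirID lies within Movie1.
Year → Genre lies within Movie1.
Title → Studio lies within Movie2.
DirID → Genre lies within Movie1.
Genre → DirID lies within Movie1.
Year, DirID, Genre → DName lies within Movie1.
Every dependency is enforceable on the fragments, so the decomposition is dependency-preserving.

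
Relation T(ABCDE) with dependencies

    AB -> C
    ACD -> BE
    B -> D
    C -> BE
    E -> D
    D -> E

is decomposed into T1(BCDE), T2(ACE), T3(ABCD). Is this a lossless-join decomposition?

Yes

Chase test. Columns are ABCDE; row i has aⱼ where attribute j ∈ Ti, else bᵢⱼ.
Initial tableau (one row per fragment):
  row 1: b11 a2 a3 a4 a5
  row 2: a1 b22 a3 b24 a5
  row 3: a1 a2 a3 a4 b35
Rows 1 and 2 agree on C; apply C→BE and equate their BE entries.
Rows 1 and 3 agree on C; apply C→BE and equate their BE entries.
Rows 1 and 2 agree on E; apply E→D and equate their D entries.
Row 2 is now all distinguished symbols — the join is lossless.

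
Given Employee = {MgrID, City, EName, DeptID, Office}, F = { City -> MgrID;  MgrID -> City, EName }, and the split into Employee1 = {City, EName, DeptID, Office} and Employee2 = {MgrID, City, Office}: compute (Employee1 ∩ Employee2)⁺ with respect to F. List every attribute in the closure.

Employee1 ∩ Employee2 = {City, Office}.
City → MgrID applies, adding MgrID
MgrID → City, EName applies, adding EName
Closure: {MgrID, City, EName, Office}.

MgrID, City, EName, Office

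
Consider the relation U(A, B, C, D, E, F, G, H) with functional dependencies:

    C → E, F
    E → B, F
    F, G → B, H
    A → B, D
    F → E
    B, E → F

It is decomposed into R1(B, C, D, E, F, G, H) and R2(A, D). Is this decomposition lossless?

Common attributes: R1 ∩ R2 = {D}.
No dependency enlarges {D}, so (D)⁺ = {D}.
The closure contains neither all of R1 = {B, C, D, E, F, G, H} nor all of R2 = {A, D}, so the common attributes are not a superkey of either fragment. The join is lossy.

No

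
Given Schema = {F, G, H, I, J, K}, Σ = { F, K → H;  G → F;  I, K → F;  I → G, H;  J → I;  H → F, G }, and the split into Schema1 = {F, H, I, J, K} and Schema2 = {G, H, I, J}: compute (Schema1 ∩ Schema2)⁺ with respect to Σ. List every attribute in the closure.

Schema1 ∩ Schema2 = {H, I, J}.
I → G, H applies, adding G
H → F, G applies, adding F
Closure: {F, G, H, I, J}.

F, G, H, I, J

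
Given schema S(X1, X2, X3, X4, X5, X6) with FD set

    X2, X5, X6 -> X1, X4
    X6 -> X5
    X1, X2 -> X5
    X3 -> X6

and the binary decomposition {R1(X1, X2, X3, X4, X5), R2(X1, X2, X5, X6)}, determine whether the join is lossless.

Common attributes: R1 ∩ R2 = {X1, X2, X5}.
No dependency enlarges {X1, X2, X5}, so (X1, X2, X5)⁺ = {X1, X2, X5}.
The closure contains neither all of R1 = {X1, X2, X3, X4, X5} nor all of R2 = {X1, X2, X5, X6}, so the common attributes are not a superkey of either fragment. The join is lossy.

No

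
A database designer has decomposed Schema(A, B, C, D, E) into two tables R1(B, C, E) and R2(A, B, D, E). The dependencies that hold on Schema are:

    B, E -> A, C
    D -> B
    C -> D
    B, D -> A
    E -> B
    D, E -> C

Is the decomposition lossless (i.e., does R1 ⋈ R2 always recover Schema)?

Yes

Common attributes: R1 ∩ R2 = {B, E}.
Closure of {B, E}: B, E → A, C applies, adding A, C; C → D applies, adding D. So (B, E)⁺ = {A, B, C, D, E}.
This closure contains every attribute of R1, so R1 ∩ R2 → R1. The join is lossless.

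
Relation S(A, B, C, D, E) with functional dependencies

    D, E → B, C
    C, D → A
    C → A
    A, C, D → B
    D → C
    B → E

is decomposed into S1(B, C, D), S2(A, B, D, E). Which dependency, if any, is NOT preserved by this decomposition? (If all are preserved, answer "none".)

Check C → A: no single fragment contains all of {A, C}, and the restricted closure of {C} across the fragments never reaches {A}.
D, E → B, C is preserved.
C, D → A is preserved.
A, C, D → B is preserved.
D → C is preserved.
B → E is preserved.

C → A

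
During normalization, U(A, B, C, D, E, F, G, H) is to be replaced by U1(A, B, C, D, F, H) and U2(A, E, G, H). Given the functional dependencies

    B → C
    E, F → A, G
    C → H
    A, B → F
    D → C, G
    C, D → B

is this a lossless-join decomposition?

Common attributes: U1 ∩ U2 = {A, H}.
No dependency enlarges {A, H}, so (A, H)⁺ = {A, H}.
The closure contains neither all of U1 = {A, B, C, D, F, H} nor all of U2 = {A, E, G, H}, so the common attributes are not a superkey of either fragment. The join is lossy.

No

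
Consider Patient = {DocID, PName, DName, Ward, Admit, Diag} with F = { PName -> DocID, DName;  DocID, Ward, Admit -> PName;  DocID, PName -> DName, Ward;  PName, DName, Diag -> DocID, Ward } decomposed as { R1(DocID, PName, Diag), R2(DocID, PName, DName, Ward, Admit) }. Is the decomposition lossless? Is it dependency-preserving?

lossy but dependency-preserving

Lossless test: (DocID, PName)⁺ = {DocID, PName, DName, Ward}, which is a superkey of neither fragment — lossy.
Dependency preservation: PName, DName, Diag → DocID, Ward is not contained in any single fragment, but the restricted closure of its left-hand side across the fragments still reaches the right-hand side; the remaining FDs each lie inside some fragment. All dependencies are preserved.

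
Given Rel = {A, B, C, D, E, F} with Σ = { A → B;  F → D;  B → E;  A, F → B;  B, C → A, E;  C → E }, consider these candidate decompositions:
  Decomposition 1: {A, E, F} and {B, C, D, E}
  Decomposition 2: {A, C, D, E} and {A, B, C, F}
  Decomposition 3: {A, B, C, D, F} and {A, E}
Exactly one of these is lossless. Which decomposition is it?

Decomposition 1: common = {E}, closure = {E} → lossy.
Decomposition 2: common = {A, C}, closure = {A, B, C, E} → lossy.
Decomposition 3: common = {A}, closure = {A, B, E} → lossless.

Decomposition 3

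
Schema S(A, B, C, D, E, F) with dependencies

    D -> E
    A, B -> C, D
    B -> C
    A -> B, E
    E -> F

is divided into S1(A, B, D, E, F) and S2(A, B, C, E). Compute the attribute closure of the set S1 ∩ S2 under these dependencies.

A, B, C, D, E, F

S1 ∩ S2 = {A, B, E}.
A, B → C, D applies, adding C, D
E → F applies, adding F
Closure: {A, B, C, D, E, F}.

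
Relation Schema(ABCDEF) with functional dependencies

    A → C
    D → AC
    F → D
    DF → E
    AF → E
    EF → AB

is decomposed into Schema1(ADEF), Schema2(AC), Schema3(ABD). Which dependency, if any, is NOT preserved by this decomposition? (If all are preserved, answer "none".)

Check EF → AB: no single fragment contains all of {ABEF}, and the restricted closure of {EF} across the fragments never reaches {AB}.
A → C is preserved.
D → AC is preserved.
F → D is preserved.
DF → E is preserved.
AF → E is preserved.

EF → AB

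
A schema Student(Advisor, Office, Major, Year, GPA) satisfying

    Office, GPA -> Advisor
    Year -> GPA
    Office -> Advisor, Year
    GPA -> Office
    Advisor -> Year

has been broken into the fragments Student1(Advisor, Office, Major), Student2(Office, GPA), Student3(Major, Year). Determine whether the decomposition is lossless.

No

Chase test. Columns are Advisor, Office, Major, Year, GPA; row i has aⱼ where attribute j ∈ Studenti, else bᵢⱼ.
Initial tableau (one row per fragment):
  row 1: a1 a2 a3 b14 b15
  row 2: b21 a2 b23 b24 a5
  row 3: b31 b32 a3 a4 b35
Rows 1 and 2 agree on Office; apply Office→Advisor, Year and equate their Advisor, Year entries.
Rows 1 and 2 agree on Year; apply Year→GPA and equate their GPA entries.
No row becomes fully distinguished — the join is lossy.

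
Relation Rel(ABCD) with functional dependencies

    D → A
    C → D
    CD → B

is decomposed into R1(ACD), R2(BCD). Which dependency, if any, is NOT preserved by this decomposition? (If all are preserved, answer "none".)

none

D → A lies within R1.
C → D lies within R1.
CD → B lies within R2.
Every dependency is enforceable on the fragments, so the decomposition is dependency-preserving.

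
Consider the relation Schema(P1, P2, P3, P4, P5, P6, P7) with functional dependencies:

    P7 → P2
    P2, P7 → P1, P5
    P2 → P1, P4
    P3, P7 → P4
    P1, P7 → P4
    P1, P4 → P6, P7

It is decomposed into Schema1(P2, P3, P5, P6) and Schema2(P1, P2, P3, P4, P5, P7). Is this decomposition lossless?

Yes

Common attributes: Schema1 ∩ Schema2 = {P2, P3, P5}.
Closure of {P2, P3, P5}: P2 → P1, P4 applies, adding P1, P4; P1, P4 → P6, P7 applies, adding P6, P7. So (P2, P3, P5)⁺ = {P1, P2, P3, P4, P5, P6, P7}.
This closure contains every attribute of Schema1, so Schema1 ∩ Schema2 → Schema1. The join is lossless.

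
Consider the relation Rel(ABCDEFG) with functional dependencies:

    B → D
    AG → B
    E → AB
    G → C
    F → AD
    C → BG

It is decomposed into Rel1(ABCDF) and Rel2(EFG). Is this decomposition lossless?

Common attributes: Rel1 ∩ Rel2 = {F}.
Closure of {F}: F → AD applies, adding AD. So (F)⁺ = {ADF}.
The closure contains neither all of Rel1 = {ABCDF} nor all of Rel2 = {EFG}, so the common attributes are not a superkey of either fragment. The join is lossy.

No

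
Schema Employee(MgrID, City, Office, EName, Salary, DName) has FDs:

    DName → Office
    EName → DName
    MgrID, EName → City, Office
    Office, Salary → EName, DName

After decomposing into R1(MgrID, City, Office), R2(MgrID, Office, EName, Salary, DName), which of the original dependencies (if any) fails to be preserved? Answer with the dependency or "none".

Check MgrID, EName → City, Office: no single fragment contains all of {MgrID, City, Office, EName}, and the restricted closure of {MgrID, EName} across the fragments never reaches {City, Office}.
DName → Office is preserved.
EName → DName is preserved.
Office, Salary → EName, DName is preserved.

MgrID, EName → City, Office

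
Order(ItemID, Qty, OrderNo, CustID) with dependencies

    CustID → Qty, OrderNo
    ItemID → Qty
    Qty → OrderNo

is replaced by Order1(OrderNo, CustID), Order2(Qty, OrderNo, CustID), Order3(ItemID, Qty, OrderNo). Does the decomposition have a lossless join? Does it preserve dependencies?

Lossless test (chase): Rows 1 and 2 agree on CustID; apply CustID→Qty, OrderNo and equate their Qty, OrderNo entries. No row becomes fully distinguished — the join is lossy.
Dependency preservation: every FD's attributes lie within a single fragment, so each can be enforced locally — preserved.

lossy but dependency-preserving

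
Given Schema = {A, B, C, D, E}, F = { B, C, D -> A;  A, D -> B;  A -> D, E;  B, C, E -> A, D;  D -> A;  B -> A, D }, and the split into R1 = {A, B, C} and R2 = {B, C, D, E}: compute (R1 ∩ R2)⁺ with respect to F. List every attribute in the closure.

A, B, C, D, E

R1 ∩ R2 = {B, C}.
B → A, D applies, adding A, D
A → D, E applies, adding E
Closure: {A, B, C, D, E}.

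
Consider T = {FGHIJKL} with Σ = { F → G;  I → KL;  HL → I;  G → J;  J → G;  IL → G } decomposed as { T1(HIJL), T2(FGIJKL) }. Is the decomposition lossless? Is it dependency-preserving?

lossy but dependency-preserving

Lossless test: (IJL)⁺ = {GIJKL}, which is a superkey of neither fragment — lossy.
Dependency preservation: every FD's attributes lie within a single fragment, so each can be enforced locally — preserved.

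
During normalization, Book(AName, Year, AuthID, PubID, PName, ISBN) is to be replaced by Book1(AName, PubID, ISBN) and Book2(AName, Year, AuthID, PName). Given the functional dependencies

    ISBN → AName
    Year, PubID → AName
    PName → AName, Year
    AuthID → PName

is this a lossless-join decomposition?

No

Common attributes: Book1 ∩ Book2 = {AName}.
No dependency enlarges {AName}, so (AName)⁺ = {AName}.
The closure contains neither all of Book1 = {AName, PubID, ISBN} nor all of Book2 = {AName, Year, AuthID, PName}, so the common attributes are not a superkey of either fragment. The join is lossy.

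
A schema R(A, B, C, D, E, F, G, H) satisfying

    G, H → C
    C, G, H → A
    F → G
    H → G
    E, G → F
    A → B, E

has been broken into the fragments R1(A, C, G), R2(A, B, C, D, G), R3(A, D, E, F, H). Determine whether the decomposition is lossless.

No

Chase test. Columns are A, B, C, D, E, F, G, H; row i has aⱼ where attribute j ∈ Ri, else bᵢⱼ.
Initial tableau (one row per fragment):
  row 1: a1 b12 a3 b14 b15 b16 a7 b18
  row 2: a1 a2 a3 a4 b25 b26 a7 b28
  row 3: a1 b32 b33 a4 a5 a6 b37 a8
Rows 1 and 2 agree on A; apply A→B, E and equate their B, E entries.
Rows 1 and 3 agree on A; apply A→B, E and equate their B, E entries.
Rows 1 and 2 agree on E, G; apply E, G→F and equate their F entries.
No row becomes fully distinguished — the join is lossy.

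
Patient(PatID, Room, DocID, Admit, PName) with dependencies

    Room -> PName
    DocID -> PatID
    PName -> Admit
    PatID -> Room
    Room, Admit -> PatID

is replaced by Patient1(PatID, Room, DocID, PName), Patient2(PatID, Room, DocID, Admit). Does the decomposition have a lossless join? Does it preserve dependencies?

Lossless test: (PatID, Room, DocID)⁺ = {PatID, Room, DocID, Admit, PName}, which contains all of one fragment — lossless.
Dependency preservation: the restricted closure of {PName} across the fragments never reaches {Admit}, so PName → Admit cannot be enforced without a join — not preserved.

lossless but not dependency-preserving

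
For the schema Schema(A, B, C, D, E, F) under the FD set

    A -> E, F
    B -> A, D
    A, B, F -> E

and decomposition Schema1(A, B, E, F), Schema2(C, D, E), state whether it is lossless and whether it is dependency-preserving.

lossy and not dependency-preserving

Lossless test: (E)⁺ = {E}, which is a superkey of neither fragment — lossy.
Dependency preservation: the restricted closure of {B} across the fragments never reaches {A, D}, so B → A, D cannot be enforced without a join — not preserved.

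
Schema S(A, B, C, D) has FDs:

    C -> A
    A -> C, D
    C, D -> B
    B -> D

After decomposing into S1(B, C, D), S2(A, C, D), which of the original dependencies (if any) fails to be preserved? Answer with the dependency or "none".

none

C → A lies within S2.
A → C, D lies within S2.
C, D → B lies within S1.
B → D lies within S1.
Every dependency is enforceable on the fragments, so the decomposition is dependency-preserving.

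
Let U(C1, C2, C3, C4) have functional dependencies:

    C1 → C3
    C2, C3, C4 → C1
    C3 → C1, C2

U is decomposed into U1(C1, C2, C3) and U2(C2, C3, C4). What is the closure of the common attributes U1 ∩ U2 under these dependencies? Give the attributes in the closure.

C1, C2, C3

U1 ∩ U2 = {C2, C3}.
C3 → C1, C2 applies, adding C1
Closure: {C1, C2, C3}.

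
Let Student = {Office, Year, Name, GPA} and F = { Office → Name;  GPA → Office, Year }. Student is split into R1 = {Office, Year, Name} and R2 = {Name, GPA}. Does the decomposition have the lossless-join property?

Common attributes: R1 ∩ R2 = {Name}.
No dependency enlarges {Name}, so (Name)⁺ = {Name}.
The closure contains neither all of R1 = {Office, Year, Name} nor all of R2 = {Name, GPA}, so the common attributes are not a superkey of either fragment. The join is lossy.

No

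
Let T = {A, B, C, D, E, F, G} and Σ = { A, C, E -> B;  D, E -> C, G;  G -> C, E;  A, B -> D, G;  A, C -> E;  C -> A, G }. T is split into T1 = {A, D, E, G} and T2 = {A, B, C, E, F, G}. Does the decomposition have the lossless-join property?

Yes

Common attributes: T1 ∩ T2 = {A, E, G}.
Closure of {A, E, G}: G → C, E applies, adding C; A, C, E → B applies, adding B; A, B → D, G applies, adding D. So (A, E, G)⁺ = {A, B, C, D, E, G}.
This closure contains every attribute of T1, so T1 ∩ T2 → T1. The join is lossless.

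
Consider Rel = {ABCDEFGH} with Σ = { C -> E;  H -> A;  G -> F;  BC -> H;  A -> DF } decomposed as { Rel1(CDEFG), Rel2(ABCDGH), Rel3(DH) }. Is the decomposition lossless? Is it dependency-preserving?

lossless but not dependency-preserving

Lossless test (chase): Rows 1 and 2 agree on C; apply C→E and equate their E entries. Rows 2 and 3 agree on H; apply H→A and equate their A entries. Rows 1 and 2 agree on G; apply G→F and equate their F entries. Rows 2 and 3 agree on A; apply A→DF and equate their DF entries. Row 2 is now all distinguished symbols — the join is lossless.
Dependency preservation: the restricted closure of {A} across the fragments never reaches {DF}, so A → DF cannot be enforced without a join — not preserved.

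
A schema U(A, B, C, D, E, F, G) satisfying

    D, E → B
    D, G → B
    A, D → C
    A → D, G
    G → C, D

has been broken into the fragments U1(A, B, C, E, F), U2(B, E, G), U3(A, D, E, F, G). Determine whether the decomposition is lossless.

Chase test. Columns are A, B, C, D, E, F, G; row i has aⱼ where attribute j ∈ Ui, else bᵢⱼ.
Initial tableau (one row per fragment):
  row 1: a1 a2 a3 b14 a5 a6 b17
  row 2: b21 a2 b23 b24 a5 b26 a7
  row 3: a1 b32 b33 a4 a5 a6 a7
Rows 1 and 3 agree on A; apply A→D, G and equate their D, G entries.
Rows 1 and 2 agree on G; apply G→C, D and equate their C, D entries.
Rows 1 and 3 agree on G; apply G→C, D and equate their C, D entries.
Rows 1 and 3 agree on D, E; apply D, E→B and equate their B entries.
Row 1 is now all distinguished symbols — the join is lossless.

Yes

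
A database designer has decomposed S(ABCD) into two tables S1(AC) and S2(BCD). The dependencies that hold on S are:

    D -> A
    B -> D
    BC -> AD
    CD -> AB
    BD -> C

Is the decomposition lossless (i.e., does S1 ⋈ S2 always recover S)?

No

Common attributes: S1 ∩ S2 = {C}.
No dependency enlarges {C}, so (C)⁺ = {C}.
The closure contains neither all of S1 = {AC} nor all of S2 = {BCD}, so the common attributes are not a superkey of either fragment. The join is lossy.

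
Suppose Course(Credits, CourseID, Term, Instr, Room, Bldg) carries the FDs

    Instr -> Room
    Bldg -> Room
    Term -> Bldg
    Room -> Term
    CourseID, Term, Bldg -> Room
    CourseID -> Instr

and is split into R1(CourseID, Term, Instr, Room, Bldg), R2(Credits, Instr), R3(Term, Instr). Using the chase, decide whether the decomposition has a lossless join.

Chase test. Columns are Credits, CourseID, Term, Instr, Room, Bldg; row i has aⱼ where attribute j ∈ Ri, else bᵢⱼ.
Initial tableau (one row per fragment):
  row 1: b11 a2 a3 a4 a5 a6
  row 2: a1 b22 b23 a4 b25 b26
  row 3: b31 b32 a3 a4 b35 b36
Rows 1 and 2 agree on Instr; apply Instr→Room and equate their Room entries.
Rows 1 and 3 agree on Instr; apply Instr→Room and equate their Room entries.
Rows 1 and 3 agree on Term; apply Term→Bldg and equate their Bldg entries.
Rows 1 and 2 agree on Room; apply Room→Term and equate their Term entries.
Rows 1 and 2 agree on Term; apply Term→Bldg and equate their Bldg entries.
No row becomes fully distinguished — the join is lossy.

No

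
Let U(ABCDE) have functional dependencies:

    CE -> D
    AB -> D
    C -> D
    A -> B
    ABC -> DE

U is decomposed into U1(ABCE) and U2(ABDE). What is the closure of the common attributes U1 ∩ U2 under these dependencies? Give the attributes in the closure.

ABDE

U1 ∩ U2 = {ABE}.
AB → D applies, adding D
Closure: {ABDE}.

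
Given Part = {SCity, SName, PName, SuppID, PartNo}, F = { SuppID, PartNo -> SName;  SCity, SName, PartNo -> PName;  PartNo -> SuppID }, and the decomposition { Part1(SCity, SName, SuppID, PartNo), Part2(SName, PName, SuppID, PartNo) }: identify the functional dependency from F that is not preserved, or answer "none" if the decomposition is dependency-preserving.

Check SCity, SName, PartNo → PName: no single fragment contains all of {SCity, SName, PName, PartNo}, and the restricted closure of {SCity, SName, PartNo} across the fragments never reaches {PName}.
SuppID, PartNo → SName is preserved.
PartNo → SuppID is preserved.

SCity, SName, PartNo -> PName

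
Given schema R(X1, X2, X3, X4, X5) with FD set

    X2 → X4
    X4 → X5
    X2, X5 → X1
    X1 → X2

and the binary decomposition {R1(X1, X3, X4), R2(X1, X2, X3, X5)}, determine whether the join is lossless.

Yes

Common attributes: R1 ∩ R2 = {X1, X3}.
Closure of {X1, X3}: X1 → X2 applies, adding X2; X2 → X4 applies, adding X4; X4 → X5 applies, adding X5. So (X1, X3)⁺ = {X1, X2, X3, X4, X5}.
This closure contains every attribute of R1, so R1 ∩ R2 → R1. The join is lossless.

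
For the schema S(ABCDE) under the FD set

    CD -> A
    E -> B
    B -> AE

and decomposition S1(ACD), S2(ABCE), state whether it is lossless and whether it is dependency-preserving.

Lossless test: (AC)⁺ = {AC}, which is a superkey of neither fragment — lossy.
Dependency preservation: every FD's attributes lie within a single fragment, so each can be enforced locally — preserved.

lossy but dependency-preserving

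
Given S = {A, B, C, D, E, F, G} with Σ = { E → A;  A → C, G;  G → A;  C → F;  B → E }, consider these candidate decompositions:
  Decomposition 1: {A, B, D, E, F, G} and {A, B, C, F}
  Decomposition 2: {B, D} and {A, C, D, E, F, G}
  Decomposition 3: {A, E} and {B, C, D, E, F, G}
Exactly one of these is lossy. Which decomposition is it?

Decomposition 1: common = {A, B, F}, closure = {A, B, C, E, F, G} → lossless.
Decomposition 2: common = {D}, closure = {D} → lossy.
Decomposition 3: common = {E}, closure = {A, C, E, F, G} → lossless.

Decomposition 2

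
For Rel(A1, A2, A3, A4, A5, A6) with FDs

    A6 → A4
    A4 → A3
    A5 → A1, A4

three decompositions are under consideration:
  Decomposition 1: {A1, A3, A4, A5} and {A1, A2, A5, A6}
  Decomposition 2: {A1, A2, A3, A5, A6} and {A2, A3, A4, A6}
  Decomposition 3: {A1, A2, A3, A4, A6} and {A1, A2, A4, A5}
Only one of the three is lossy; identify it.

Decomposition 1: common = {A1, A5}, closure = {A1, A3, A4, A5} → lossless.
Decomposition 2: common = {A2, A3, A6}, closure = {A2, A3, A4, A6} → lossless.
Decomposition 3: common = {A1, A2, A4}, closure = {A1, A2, A3, A4} → lossy.

Decomposition 3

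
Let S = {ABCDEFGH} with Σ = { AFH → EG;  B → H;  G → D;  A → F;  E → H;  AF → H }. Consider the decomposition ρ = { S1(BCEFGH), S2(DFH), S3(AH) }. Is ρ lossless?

Chase test. Columns are ABCDEFGH; row i has aⱼ where attribute j ∈ Si, else bᵢⱼ.
Initial tableau (one row per fragment):
  row 1: b11 a2 a3 b14 a5 a6 a7 a8
  row 2: b21 b22 b23 a4 b25 a6 b27 a8
  row 3: a1 b32 b33 b34 b35 b36 b37 a8
No row becomes fully distinguished — the join is lossy.

No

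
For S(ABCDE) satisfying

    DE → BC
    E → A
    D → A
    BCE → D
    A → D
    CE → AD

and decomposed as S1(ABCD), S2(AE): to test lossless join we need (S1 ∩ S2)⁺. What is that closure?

AD

S1 ∩ S2 = {A}.
A → D applies, adding D
Closure: {AD}.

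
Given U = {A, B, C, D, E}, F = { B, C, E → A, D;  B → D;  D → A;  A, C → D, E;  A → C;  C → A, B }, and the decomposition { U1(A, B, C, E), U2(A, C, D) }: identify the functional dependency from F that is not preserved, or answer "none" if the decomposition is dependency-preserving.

B, C, E → A, D: restricted closure across fragments reaches A, D.
B → D: restricted closure across fragments reaches D.
D → A lies within U2.
A, C → D, E: restricted closure across fragments reaches D, E.
A → C lies within U1.
C → A, B lies within U1.
Every dependency is enforceable on the fragments, so the decomposition is dependency-preserving.

none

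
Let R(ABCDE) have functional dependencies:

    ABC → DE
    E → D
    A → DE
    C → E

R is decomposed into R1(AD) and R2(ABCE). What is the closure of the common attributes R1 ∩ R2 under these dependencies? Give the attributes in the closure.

ADE

R1 ∩ R2 = {A}.
A → DE applies, adding DE
Closure: {ADE}.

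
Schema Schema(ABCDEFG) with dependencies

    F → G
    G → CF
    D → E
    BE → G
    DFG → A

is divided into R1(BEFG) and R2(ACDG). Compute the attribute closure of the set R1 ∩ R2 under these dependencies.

CFG

R1 ∩ R2 = {G}.
G → CF applies, adding CF
Closure: {CFG}.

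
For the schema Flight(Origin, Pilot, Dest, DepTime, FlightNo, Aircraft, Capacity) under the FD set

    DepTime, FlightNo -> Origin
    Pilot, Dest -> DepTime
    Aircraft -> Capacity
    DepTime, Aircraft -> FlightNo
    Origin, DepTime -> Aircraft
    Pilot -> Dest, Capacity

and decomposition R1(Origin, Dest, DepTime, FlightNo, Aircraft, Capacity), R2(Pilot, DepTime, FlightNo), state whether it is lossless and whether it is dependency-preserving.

lossy and not dependency-preserving

Lossless test: (DepTime, FlightNo)⁺ = {Origin, DepTime, FlightNo, Aircraft, Capacity}, which is a superkey of neither fragment — lossy.
Dependency preservation: the restricted closure of {Pilot} across the fragments never reaches {Dest, Capacity}, so Pilot → Dest, Capacity cannot be enforced without a join — not preserved.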